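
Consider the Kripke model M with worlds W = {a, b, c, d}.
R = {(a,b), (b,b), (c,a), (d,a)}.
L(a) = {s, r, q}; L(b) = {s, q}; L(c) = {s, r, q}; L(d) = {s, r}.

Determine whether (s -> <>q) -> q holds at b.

Yes

Recall that <>ψ holds at a world iff ψ holds at some accessible world.
At b: s -> <>q is true, q is true, so (s -> <>q) -> q is true.
  At b: s is true, <>q is true, so s -> <>q is true.
    At b: <>q requires q at some successor in {b}.
      q holds at b, so <>q is true at b.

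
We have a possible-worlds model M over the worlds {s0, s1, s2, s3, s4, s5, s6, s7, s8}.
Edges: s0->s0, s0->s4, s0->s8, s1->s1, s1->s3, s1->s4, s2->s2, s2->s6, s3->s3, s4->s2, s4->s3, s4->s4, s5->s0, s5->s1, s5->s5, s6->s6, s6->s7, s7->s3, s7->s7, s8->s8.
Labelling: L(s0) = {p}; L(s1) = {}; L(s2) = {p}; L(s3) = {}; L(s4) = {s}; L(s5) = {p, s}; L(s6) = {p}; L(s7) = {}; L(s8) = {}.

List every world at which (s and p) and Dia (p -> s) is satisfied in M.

Recall that Dia ψ holds at a world iff ψ holds at some accessible world.
Let φ = (s and p) and Dia (p -> s). Evaluate φ at each world:
  s0 (successors {s0, s4, s8}): φ is false.
  s1 (successors {s1, s3, s4}): φ is false.
  s2 (successors {s2, s6}): φ is false.
  s3 (successors {s3}): φ is false.
  s4 (successors {s2, s3, s4}): φ is false.
  s5 (successors {s0, s1, s5}): φ is true.
  s6 (successors {s6, s7}): φ is false.
  s7 (successors {s3, s7}): φ is false.
  s8 (successors {s8}): φ is false.
For instance, at s2:
  At s2: s and p is false, Dia (p -> s) is false, so (s and p) and Dia (p -> s) is false.
    At s2: Dia (p -> s) requires p -> s at some successor in {s2, s6}.
      At s2: p -> s is false.
      At s6: p -> s is false.
    So Dia (p -> s) is false at s2.
Satisfying worlds: {s5}

s5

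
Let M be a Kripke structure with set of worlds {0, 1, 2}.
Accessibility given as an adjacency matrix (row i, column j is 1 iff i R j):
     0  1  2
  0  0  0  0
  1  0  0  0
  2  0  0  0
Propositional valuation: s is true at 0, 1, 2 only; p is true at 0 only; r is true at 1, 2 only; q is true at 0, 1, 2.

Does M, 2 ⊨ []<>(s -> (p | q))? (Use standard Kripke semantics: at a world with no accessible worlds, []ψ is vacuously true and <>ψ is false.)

At 2: no accessible worlds, so []<>(s -> (p | q)) holds vacuously.

Yes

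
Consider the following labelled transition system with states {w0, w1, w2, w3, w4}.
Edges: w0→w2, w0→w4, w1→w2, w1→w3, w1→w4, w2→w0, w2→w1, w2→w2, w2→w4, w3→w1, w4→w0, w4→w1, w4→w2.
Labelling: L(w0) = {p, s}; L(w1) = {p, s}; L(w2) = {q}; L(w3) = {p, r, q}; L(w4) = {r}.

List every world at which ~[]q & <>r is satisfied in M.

w0, w1, w2

Recall that []ψ holds at a world iff ψ holds at every accessible world, and <>ψ holds iff ψ holds at some accessible world.
Let φ = ~[]q & <>r. Evaluate φ at each world:
  w0 (successors {w2, w4}): φ is true.
  w1 (successors {w2, w3, w4}): φ is true.
  w2 (successors {w0, w1, w2, w4}): φ is true.
  w3 (successors {w1}): φ is false.
  w4 (successors {w0, w1, w2}): φ is false.
For instance, at w3:
  At w3: ~[]q is true, <>r is false, so ~[]q & <>r is false.
    At w3: []q is false, so ~[]q is true.
      At w3: []q requires q at every successor {w1}.
        q fails at w1, so []q is false at w3.
    At w3: <>r requires r at some successor in {w1}.
      At w1: r is false.
    So <>r is false at w3.
Satisfying worlds: {w0, w1, w2}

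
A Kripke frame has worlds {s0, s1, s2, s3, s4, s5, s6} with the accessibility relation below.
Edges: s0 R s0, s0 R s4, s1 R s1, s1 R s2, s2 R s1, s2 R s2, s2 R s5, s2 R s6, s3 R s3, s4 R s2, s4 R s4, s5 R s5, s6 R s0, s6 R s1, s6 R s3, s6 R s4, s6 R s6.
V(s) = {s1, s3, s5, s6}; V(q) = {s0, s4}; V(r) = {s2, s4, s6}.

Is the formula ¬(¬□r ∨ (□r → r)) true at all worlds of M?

Let φ = ¬(¬□r ∨ (□r → r)). Evaluate φ at each world:
  s0 (successors {s0, s4}): φ is false.
  s1 (successors {s1, s2}): φ is false.
  s2 (successors {s1, s2, s5, s6}): φ is false.
  s3 (successors {s3}): φ is false.
  s4 (successors {s2, s4}): φ is false.
  s5 (successors {s5}): φ is false.
  s6 (successors {s0, s1, s3, s4, s6}): φ is false.
Detail at s0 (counterexample):
  At s0: ¬□r ∨ (□r → r) is true, so ¬(¬□r ∨ (□r → r)) is false.
    At s0: ¬□r is true, □r → r is true, so ¬□r ∨ (□r → r) is true.
      At s0: □r is false, so ¬□r is true.
      At s0: □r is false, r is false, so □r → r is true.

No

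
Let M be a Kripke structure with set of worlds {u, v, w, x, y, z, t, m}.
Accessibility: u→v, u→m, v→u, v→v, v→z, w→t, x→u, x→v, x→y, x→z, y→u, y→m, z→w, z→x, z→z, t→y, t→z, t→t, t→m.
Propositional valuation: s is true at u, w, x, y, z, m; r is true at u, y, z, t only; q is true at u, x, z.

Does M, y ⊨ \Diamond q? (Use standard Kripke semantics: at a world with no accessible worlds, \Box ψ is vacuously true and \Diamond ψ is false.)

Yes

At y: \Diamond q requires q at some successor in {u, m}.
  q holds at u, so \Diamond q is true at y.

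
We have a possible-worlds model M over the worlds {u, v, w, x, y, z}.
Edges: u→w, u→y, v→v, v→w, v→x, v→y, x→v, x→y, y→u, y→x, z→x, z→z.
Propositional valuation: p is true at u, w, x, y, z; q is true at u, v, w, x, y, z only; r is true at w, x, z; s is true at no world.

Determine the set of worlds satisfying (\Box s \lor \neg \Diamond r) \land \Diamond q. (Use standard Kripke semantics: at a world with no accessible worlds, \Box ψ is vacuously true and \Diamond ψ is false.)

x

Let φ = (\Box s \lor \neg \Diamond r) \land \Diamond q. Evaluate φ at each world:
  u (successors {w, y}): φ is false.
  v (successors {v, w, x, y}): φ is false.
  w (successors ∅): φ is false.
  x (successors {v, y}): φ is true.
  y (successors {u, x}): φ is false.
  z (successors {x, z}): φ is false.
For instance, at x:
  At x: \Box s \lor \neg \Diamond r is true, \Diamond q is true, so (\Box s \lor \neg \Diamond r) \land \Diamond q is true.
    At x: \Box s is false, \neg \Diamond r is true, so \Box s \lor \neg \Diamond r is true.
      At x: \Box s requires s at every successor {v, y}.
        s fails at v, so \Box s is false at x.
      At x: \Diamond r is false, so \neg \Diamond r is true.
    At x: \Diamond q requires q at some successor in {v, y}.
      q holds at v, so \Diamond q is true at x.
Satisfying worlds: {x}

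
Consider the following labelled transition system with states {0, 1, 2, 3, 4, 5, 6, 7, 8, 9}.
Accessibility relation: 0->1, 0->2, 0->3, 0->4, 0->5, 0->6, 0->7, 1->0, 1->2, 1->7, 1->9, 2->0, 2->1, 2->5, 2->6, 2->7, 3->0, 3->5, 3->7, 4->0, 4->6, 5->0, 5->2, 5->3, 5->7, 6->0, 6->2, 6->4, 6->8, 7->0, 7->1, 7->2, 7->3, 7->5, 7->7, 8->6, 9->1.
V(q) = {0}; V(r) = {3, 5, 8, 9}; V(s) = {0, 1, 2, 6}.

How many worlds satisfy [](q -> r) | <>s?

Recall that []ψ holds at a world iff ψ holds at every accessible world, and <>ψ holds iff ψ holds at some accessible world.
Let φ = [](q -> r) | <>s. Evaluate φ at each world:
  0 (successors {1, 2, 3, 4, 5, 6, 7}): φ is true.
  1 (successors {0, 2, 7, 9}): φ is true.
  2 (successors {0, 1, 5, 6, 7}): φ is true.
  3 (successors {0, 5, 7}): φ is true.
  4 (successors {0, 6}): φ is true.
  5 (successors {0, 2, 3, 7}): φ is true.
  6 (successors {0, 2, 4, 8}): φ is true.
  7 (successors {0, 1, 2, 3, 5, 7}): φ is true.
  8 (successors {6}): φ is true.
  9 (successors {1}): φ is true.
For instance, at 0:
  At 0: [](q -> r) is true, <>s is true, so [](q -> r) | <>s is true.
    At 0: [](q -> r) requires q -> r at every successor {1, 2, 3, 4, 5, 6, 7}.
      At 1: q -> r is true.
      At 2: q -> r is true.
      At 3: q -> r is true.
      At 4: q -> r is true.
      At 5: q -> r is true.
      At 6: q -> r is true.
      At 7: q -> r is true.
    So [](q -> r) is true at 0.
    At 0: <>s requires s at some successor in {1, 2, 3, 4, 5, 6, 7}.
      s holds at 1, so <>s is true at 0.
Satisfying worlds: {0, 1, 2, 3, 4, 5, 6, 7, 8, 9}

10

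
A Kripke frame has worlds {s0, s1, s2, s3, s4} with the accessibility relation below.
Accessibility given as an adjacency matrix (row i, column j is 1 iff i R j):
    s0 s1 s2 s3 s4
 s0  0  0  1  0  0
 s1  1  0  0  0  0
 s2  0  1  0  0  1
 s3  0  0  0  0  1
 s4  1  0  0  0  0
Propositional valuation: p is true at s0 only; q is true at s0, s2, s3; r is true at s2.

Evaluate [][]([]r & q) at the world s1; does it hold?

At s1: [][]([]r & q) requires []([]r & q) at every successor {s0}.
  []([]r & q) fails at s0, so [][]([]r & q) is false at s1.
    At s0: []([]r & q) requires []r & q at every successor {s2}.
      []r & q fails at s2, so []([]r & q) is false at s0.

No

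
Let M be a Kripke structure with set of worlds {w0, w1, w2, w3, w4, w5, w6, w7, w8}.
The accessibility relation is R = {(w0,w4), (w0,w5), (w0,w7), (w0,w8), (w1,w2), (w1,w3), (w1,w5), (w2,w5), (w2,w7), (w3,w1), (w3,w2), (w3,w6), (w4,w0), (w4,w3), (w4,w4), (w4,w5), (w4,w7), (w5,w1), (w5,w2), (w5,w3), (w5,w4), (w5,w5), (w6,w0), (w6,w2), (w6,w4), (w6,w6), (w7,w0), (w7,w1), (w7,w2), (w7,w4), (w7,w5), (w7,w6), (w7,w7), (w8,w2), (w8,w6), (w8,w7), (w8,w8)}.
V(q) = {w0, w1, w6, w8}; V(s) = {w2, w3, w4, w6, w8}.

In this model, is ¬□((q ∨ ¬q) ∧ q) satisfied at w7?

Yes

At w7: □((q ∨ ¬q) ∧ q) is false, so ¬□((q ∨ ¬q) ∧ q) is true.
  At w7: □((q ∨ ¬q) ∧ q) requires (q ∨ ¬q) ∧ q at every successor {w0, w1, w2, w4, w5, w6, w7}.
    (q ∨ ¬q) ∧ q fails at w2, so □((q ∨ ¬q) ∧ q) is false at w7.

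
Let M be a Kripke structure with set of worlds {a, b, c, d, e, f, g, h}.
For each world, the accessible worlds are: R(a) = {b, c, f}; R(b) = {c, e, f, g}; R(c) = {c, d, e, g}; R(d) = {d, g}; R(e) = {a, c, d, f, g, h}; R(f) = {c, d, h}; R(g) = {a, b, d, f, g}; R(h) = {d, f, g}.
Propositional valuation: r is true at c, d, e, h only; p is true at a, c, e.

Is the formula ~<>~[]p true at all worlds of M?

No

Recall that []ψ holds at a world iff ψ holds at every accessible world, and <>ψ holds iff ψ holds at some accessible world.
Let φ = ~<>~[]p. Evaluate φ at each world:
  a (successors {b, c, f}): φ is false.
  b (successors {c, e, f, g}): φ is false.
  c (successors {c, d, e, g}): φ is false.
  d (successors {d, g}): φ is false.
  e (successors {a, c, d, f, g, h}): φ is false.
  f (successors {c, d, h}): φ is false.
  g (successors {a, b, d, f, g}): φ is false.
  h (successors {d, f, g}): φ is false.
Detail at a (counterexample):
  At a: <>~[]p is true, so ~<>~[]p is false.
    At a: <>~[]p requires ~[]p at some successor in {b, c, f}.
      ~[]p holds at b, so <>~[]p is true at a.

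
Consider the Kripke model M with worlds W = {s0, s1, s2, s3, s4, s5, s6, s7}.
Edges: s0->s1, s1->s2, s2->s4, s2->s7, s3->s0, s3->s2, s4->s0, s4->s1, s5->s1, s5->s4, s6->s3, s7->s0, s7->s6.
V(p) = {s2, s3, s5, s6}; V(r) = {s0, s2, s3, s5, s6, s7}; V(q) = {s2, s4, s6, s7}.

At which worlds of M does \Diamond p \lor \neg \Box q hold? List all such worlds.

Let φ = \Diamond p \lor \neg \Box q. Evaluate φ at each world:
  s0 (successors {s1}): φ is true.
  s1 (successors {s2}): φ is true.
  s2 (successors {s4, s7}): φ is false.
  s3 (successors {s0, s2}): φ is true.
  s4 (successors {s0, s1}): φ is true.
  s5 (successors {s1, s4}): φ is true.
  s6 (successors {s3}): φ is true.
  s7 (successors {s0, s6}): φ is true.
For instance, at s4:
  At s4: \Diamond p is false, \neg \Box q is true, so \Diamond p \lor \neg \Box q is true.
    At s4: \Diamond p requires p at some successor in {s0, s1}.
      At s0: p is false.
      At s1: p is false.
    So \Diamond p is false at s4.
    At s4: \Box q is false, so \neg \Box q is true.
      At s4: \Box q requires q at every successor {s0, s1}.
        q fails at s0, so \Box q is false at s4.
Satisfying worlds: {s0, s1, s3, s4, s5, s6, s7}

s0, s1, s3, s4, s5, s6, s7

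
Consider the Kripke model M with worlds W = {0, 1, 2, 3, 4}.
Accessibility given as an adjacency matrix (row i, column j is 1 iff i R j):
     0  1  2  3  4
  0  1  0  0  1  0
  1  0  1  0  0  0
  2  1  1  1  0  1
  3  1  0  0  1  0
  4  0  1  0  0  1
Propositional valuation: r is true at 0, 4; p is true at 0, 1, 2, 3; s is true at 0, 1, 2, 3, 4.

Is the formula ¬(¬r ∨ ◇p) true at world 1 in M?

Recall that ◇ψ holds at a world iff ψ holds at some accessible world.
At 1: ¬r ∨ ◇p is true, so ¬(¬r ∨ ◇p) is false.
  At 1: ¬r is true, ◇p is true, so ¬r ∨ ◇p is true.
    At 1: ◇p requires p at some successor in {1}.
      p holds at 1, so ◇p is true at 1.

No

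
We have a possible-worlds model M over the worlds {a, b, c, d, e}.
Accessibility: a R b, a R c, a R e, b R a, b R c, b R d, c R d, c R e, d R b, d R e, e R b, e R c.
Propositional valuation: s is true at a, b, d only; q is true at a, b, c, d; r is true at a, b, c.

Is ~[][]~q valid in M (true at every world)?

Let φ = ~[][]~q. Evaluate φ at each world:
  a (successors {b, c, e}): φ is true.
  b (successors {a, c, d}): φ is true.
  c (successors {d, e}): φ is true.
  d (successors {b, e}): φ is true.
  e (successors {b, c}): φ is true.
For instance, at a:
  At a: [][]~q is false, so ~[][]~q is true.
    At a: [][]~q requires []~q at every successor {b, c, e}.
      []~q fails at b, so [][]~q is false at a.

Yes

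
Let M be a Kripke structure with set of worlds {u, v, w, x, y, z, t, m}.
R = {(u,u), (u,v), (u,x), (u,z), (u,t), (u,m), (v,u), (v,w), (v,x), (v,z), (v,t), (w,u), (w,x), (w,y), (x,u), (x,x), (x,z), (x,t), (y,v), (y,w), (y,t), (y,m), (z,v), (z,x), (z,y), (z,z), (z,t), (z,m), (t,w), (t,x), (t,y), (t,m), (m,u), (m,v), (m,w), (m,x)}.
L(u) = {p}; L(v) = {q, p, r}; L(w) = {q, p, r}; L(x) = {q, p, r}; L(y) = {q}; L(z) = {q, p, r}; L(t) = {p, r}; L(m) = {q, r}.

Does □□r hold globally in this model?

No

Let φ = □□r. Evaluate φ at each world:
  u (successors {u, v, x, z, t, m}): φ is false.
  v (successors {u, w, x, z, t}): φ is false.
  w (successors {u, x, y}): φ is false.
  x (successors {u, x, z, t}): φ is false.
  y (successors {v, w, t, m}): φ is false.
  z (successors {v, x, y, z, t, m}): φ is false.
  t (successors {w, x, y, m}): φ is false.
  m (successors {u, v, w, x}): φ is false.
Detail at u (counterexample):
  At u: □□r requires □r at every successor {u, v, x, z, t, m}.
    □r fails at u, so □□r is false at u.
      At u: □r requires r at every successor {u, v, x, z, t, m}.
        r fails at u, so □r is false at u.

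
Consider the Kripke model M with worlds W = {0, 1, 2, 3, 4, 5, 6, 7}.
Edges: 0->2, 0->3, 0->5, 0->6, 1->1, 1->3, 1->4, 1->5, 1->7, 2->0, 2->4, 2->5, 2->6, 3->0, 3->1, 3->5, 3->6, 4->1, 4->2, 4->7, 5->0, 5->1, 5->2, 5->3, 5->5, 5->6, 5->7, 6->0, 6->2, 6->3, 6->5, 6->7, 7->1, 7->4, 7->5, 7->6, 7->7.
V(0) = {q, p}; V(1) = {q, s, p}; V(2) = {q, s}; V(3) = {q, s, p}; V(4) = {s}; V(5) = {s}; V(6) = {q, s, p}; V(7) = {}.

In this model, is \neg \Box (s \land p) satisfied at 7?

Yes

At 7: \Box (s \land p) is false, so \neg \Box (s \land p) is true.
  At 7: \Box (s \land p) requires s \land p at every successor {1, 4, 5, 6, 7}.
    s \land p fails at 4, so \Box (s \land p) is false at 7.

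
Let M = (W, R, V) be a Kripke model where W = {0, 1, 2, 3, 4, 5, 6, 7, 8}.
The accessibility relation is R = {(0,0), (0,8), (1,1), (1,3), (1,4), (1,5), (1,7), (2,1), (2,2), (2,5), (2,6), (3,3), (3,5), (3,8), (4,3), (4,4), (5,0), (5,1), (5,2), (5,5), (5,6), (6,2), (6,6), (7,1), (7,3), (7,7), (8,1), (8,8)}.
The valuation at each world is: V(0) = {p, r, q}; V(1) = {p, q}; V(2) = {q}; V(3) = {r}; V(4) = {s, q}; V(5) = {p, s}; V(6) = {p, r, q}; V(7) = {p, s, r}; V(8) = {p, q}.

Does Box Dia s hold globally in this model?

No

Let φ = Box Dia s. Evaluate φ at each world:
  0 (successors {0, 8}): φ is false.
  1 (successors {1, 3, 4, 5, 7}): φ is true.
  2 (successors {1, 2, 5, 6}): φ is false.
  3 (successors {3, 5, 8}): φ is false.
  4 (successors {3, 4}): φ is true.
  5 (successors {0, 1, 2, 5, 6}): φ is false.
  6 (successors {2, 6}): φ is false.
  7 (successors {1, 3, 7}): φ is true.
  8 (successors {1, 8}): φ is false.
Detail at 0 (counterexample):
  At 0: Box Dia s requires Dia s at every successor {0, 8}.
    Dia s fails at 0, so Box Dia s is false at 0.
      At 0: Dia s requires s at some successor in {0, 8}.
        At 0: s is false.
        At 8: s is false.
      So Dia s is false at 0.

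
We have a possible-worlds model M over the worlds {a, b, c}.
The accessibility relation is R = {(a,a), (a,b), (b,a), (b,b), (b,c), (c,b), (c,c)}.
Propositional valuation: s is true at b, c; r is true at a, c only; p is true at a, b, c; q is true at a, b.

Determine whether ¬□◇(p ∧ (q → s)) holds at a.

No

Recall that □ψ holds at a world iff ψ holds at every accessible world, and ◇ψ holds iff ψ holds at some accessible world.
At a: □◇(p ∧ (q → s)) is true, so ¬□◇(p ∧ (q → s)) is false.
  At a: □◇(p ∧ (q → s)) requires ◇(p ∧ (q → s)) at every successor {a, b}.
      At a: ◇(p ∧ (q → s)) requires p ∧ (q → s) at some successor in {a, b}.
        p ∧ (q → s) holds at b, so ◇(p ∧ (q → s)) is true at a.
      At b: ◇(p ∧ (q → s)) requires p ∧ (q → s) at some successor in {a, b, c}.
        p ∧ (q → s) holds at b, so ◇(p ∧ (q → s)) is true at b.
  So □◇(p ∧ (q → s)) is true at a.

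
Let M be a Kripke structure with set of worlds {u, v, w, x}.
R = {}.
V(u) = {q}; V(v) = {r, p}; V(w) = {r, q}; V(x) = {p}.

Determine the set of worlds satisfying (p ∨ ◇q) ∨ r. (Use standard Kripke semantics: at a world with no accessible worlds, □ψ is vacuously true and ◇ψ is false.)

Recall that ◇ψ holds at a world iff ψ holds at some accessible world.
Let φ = (p ∨ ◇q) ∨ r. Evaluate φ at each world:
  u (successors ∅): φ is false.
  v (successors ∅): φ is true.
  w (successors ∅): φ is true.
  x (successors ∅): φ is true.
For instance, at u:
  At u: p ∨ ◇q is false, r is false, so (p ∨ ◇q) ∨ r is false.
    At u: p is false, ◇q is false, so p ∨ ◇q is false.
      At u: no accessible worlds, so ◇q is false.
Satisfying worlds: {v, w, x}

v, w, x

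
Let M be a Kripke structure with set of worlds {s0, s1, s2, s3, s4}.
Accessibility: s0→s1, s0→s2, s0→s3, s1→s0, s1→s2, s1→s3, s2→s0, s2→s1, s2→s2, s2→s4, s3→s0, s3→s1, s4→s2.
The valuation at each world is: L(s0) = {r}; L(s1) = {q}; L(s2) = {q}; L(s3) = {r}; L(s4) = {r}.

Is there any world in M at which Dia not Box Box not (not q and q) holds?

No

Let φ = Dia not Box Box not (not q and q). Evaluate φ at each world:
  s0 (successors {s1, s2, s3}): φ is false.
  s1 (successors {s0, s2, s3}): φ is false.
  s2 (successors {s0, s1, s2, s4}): φ is false.
  s3 (successors {s0, s1}): φ is false.
  s4 (successors {s2}): φ is false.
For instance, at s1:
  At s1: Dia not Box Box not (not q and q) requires not Box Box not (not q and q) at some successor in {s0, s2, s3}.
    At s0: not Box Box not (not q and q) is false.
    At s2: not Box Box not (not q and q) is false.
    At s3: not Box Box not (not q and q) is false.
  So Dia not Box Box not (not q and q) is false at s1.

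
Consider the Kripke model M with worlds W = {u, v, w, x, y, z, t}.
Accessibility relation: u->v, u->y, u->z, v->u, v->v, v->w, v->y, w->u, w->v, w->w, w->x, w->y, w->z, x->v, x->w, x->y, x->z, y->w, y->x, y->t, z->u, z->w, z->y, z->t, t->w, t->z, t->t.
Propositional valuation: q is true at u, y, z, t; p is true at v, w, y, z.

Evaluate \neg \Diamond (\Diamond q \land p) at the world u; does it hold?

At u: \Diamond (\Diamond q \land p) is true, so \neg \Diamond (\Diamond q \land p) is false.
  At u: \Diamond (\Diamond q \land p) requires \Diamond q \land p at some successor in {v, y, z}.
    \Diamond q \land p holds at v, so \Diamond (\Diamond q \land p) is true at u.
      At v: \Diamond q is true, p is true, so \Diamond q \land p is true.

No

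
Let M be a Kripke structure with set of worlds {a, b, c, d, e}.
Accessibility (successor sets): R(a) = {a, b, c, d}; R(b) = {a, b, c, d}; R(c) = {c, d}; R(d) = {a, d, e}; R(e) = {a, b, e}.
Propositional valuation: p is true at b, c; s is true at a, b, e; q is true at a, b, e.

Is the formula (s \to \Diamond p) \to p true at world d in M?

At d: s \to \Diamond p is true, p is false, so (s \to \Diamond p) \to p is false.
  At d: s is false, \Diamond p is false, so s \to \Diamond p is true.
    At d: \Diamond p requires p at some successor in {a, d, e}.
      At a: p is false.
      At d: p is false.
      At e: p is false.
    So \Diamond p is false at d.

No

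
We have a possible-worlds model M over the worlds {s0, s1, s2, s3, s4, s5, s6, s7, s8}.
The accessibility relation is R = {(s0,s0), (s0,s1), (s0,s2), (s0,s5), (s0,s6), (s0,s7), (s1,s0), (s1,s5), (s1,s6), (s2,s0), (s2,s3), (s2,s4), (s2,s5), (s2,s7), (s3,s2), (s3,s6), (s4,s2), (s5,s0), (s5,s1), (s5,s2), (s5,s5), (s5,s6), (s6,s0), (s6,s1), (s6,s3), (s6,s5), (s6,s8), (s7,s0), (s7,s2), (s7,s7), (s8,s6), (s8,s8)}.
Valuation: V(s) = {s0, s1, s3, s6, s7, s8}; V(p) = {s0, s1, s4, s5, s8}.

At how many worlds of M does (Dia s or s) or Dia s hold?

Let φ = (Dia s or s) or Dia s. Evaluate φ at each world:
  s0 (successors {s0, s1, s2, s5, s6, s7}): φ is true.
  s1 (successors {s0, s5, s6}): φ is true.
  s2 (successors {s0, s3, s4, s5, s7}): φ is true.
  s3 (successors {s2, s6}): φ is true.
  s4 (successors {s2}): φ is false.
  s5 (successors {s0, s1, s2, s5, s6}): φ is true.
  s6 (successors {s0, s1, s3, s5, s8}): φ is true.
  s7 (successors {s0, s2, s7}): φ is true.
  s8 (successors {s6, s8}): φ is true.
For instance, at s1:
  At s1: Dia s or s is true, Dia s is true, so (Dia s or s) or Dia s is true.
    At s1: Dia s is true, s is true, so Dia s or s is true.
      At s1: Dia s requires s at some successor in {s0, s5, s6}.
        s holds at s0, so Dia s is true at s1.
    At s1: Dia s requires s at some successor in {s0, s5, s6}.
      s holds at s0, so Dia s is true at s1.
Satisfying worlds: {s0, s1, s2, s3, s5, s6, s7, s8}

8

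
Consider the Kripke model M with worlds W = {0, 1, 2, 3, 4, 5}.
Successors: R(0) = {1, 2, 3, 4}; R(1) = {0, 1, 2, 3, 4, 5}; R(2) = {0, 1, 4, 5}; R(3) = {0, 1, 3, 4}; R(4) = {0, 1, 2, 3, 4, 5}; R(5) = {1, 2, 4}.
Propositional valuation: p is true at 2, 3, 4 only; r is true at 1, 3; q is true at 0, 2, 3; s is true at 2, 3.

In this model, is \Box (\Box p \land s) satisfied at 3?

No

At 3: \Box (\Box p \land s) requires \Box p \land s at every successor {0, 1, 3, 4}.
  \Box p \land s fails at 0, so \Box (\Box p \land s) is false at 3.
    At 0: \Box p is false, s is false, so \Box p \land s is false.
      At 0: \Box p requires p at every successor {1, 2, 3, 4}.
        p fails at 1, so \Box p is false at 0.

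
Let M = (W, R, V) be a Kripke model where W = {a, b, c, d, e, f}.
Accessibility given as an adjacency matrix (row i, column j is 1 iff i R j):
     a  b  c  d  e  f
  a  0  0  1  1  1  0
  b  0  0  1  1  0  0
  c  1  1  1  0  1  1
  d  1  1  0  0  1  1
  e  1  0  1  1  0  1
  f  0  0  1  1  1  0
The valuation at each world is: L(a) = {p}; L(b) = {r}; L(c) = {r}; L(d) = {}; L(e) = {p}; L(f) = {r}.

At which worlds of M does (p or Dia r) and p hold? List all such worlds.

a, e

Let φ = (p or Dia r) and p. Evaluate φ at each world:
  a (successors {c, d, e}): φ is true.
  b (successors {c, d}): φ is false.
  c (successors {a, b, c, e, f}): φ is false.
  d (successors {a, b, e, f}): φ is false.
  e (successors {a, c, d, f}): φ is true.
  f (successors {c, d, e}): φ is false.
For instance, at f:
  At f: p or Dia r is true, p is false, so (p or Dia r) and p is false.
    At f: p is false, Dia r is true, so p or Dia r is true.
      At f: Dia r requires r at some successor in {c, d, e}.
        r holds at c, so Dia r is true at f.
Satisfying worlds: {a, e}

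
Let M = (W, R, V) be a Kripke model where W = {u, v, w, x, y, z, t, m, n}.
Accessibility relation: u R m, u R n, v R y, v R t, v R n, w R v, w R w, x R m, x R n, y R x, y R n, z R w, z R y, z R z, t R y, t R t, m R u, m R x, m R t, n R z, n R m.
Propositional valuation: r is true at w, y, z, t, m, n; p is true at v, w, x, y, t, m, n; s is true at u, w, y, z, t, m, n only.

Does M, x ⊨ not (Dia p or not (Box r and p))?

No

At x: Dia p or not (Box r and p) is true, so not (Dia p or not (Box r and p)) is false.
  At x: Dia p is true, not (Box r and p) is false, so Dia p or not (Box r and p) is true.
    At x: Dia p requires p at some successor in {m, n}.
      p holds at m, so Dia p is true at x.
    At x: Box r and p is true, so not (Box r and p) is false.
      At x: Box r is true, p is true, so Box r and p is true.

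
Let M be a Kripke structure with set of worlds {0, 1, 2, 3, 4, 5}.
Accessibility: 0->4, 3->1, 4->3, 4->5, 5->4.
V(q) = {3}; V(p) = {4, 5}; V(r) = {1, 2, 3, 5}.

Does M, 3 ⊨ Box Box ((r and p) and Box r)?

At 3: Box Box ((r and p) and Box r) requires Box ((r and p) and Box r) at every successor {1}.
    At 1: no accessible worlds, so Box ((r and p) and Box r) holds vacuously.
So Box Box ((r and p) and Box r) is true at 3.

Yes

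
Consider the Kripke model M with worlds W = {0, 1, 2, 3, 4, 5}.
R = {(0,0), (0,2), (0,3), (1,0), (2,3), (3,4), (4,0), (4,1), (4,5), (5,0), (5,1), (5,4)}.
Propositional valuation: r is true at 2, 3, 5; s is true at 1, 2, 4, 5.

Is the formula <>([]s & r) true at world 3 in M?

No

At 3: <>([]s & r) requires []s & r at some successor in {4}.
  At 4: []s & r is false.
So <>([]s & r) is false at 3.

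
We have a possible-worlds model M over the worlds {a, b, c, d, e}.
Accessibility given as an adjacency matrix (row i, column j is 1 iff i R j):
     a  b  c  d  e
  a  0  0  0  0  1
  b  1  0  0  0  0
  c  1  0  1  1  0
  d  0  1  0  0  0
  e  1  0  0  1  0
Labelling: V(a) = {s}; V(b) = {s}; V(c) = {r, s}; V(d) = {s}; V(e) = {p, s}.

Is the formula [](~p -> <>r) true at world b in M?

No

At b: [](~p -> <>r) requires ~p -> <>r at every successor {a}.
  ~p -> <>r fails at a, so [](~p -> <>r) is false at b.
    At a: ~p is true, <>r is false, so ~p -> <>r is false.
      At a: <>r requires r at some successor in {e}.
        At e: r is false.
      So <>r is false at a.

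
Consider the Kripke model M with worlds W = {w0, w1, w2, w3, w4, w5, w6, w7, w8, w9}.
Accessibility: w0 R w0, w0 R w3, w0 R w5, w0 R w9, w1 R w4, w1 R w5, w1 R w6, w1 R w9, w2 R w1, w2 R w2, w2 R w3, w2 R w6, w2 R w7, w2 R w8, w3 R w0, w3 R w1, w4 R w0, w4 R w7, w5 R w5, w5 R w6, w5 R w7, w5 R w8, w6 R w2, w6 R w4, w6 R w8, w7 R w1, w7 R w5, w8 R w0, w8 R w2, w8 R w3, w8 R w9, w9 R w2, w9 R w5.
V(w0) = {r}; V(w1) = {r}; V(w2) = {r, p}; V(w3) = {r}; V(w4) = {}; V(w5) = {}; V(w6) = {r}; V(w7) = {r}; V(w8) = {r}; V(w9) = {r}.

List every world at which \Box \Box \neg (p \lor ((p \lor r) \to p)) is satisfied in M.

none

Recall that \Box ψ holds at a world iff ψ holds at every accessible world, and \Diamond ψ holds iff ψ holds at some accessible world.
Let φ = \Box \Box \neg (p \lor ((p \lor r) \to p)). Evaluate φ at each world:
  w0 (successors {w0, w3, w5, w9}): φ is false.
  w1 (successors {w4, w5, w6, w9}): φ is false.
  w2 (successors {w1, w2, w3, w6, w7, w8}): φ is false.
  w3 (successors {w0, w1}): φ is false.
  w4 (successors {w0, w7}): φ is false.
  w5 (successors {w5, w6, w7, w8}): φ is false.
  w6 (successors {w2, w4, w8}): φ is false.
  w7 (successors {w1, w5}): φ is false.
  w8 (successors {w0, w2, w3, w9}): φ is false.
  w9 (successors {w2, w5}): φ is false.
For instance, at w9:
  At w9: \Box \Box \neg (p \lor ((p \lor r) \to p)) requires \Box \neg (p \lor ((p \lor r) \to p)) at every successor {w2, w5}.
    \Box \neg (p \lor ((p \lor r) \to p)) fails at w2, so \Box \Box \neg (p \lor ((p \lor r) \to p)) is false at w9.
      At w2: \Box \neg (p \lor ((p \lor r) \to p)) requires \neg (p \lor ((p \lor r) \to p)) at every successor {w1, w2, w3, w6, w7, w8}.
        \neg (p \lor ((p \lor r) \to p)) fails at w2, so \Box \neg (p \lor ((p \lor r) \to p)) is false at w2.
Satisfying worlds: none.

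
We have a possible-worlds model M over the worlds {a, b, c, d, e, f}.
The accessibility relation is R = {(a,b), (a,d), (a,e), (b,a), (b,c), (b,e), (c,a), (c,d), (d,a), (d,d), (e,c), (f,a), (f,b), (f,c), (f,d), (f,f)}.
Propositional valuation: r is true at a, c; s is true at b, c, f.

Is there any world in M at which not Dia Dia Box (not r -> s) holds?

Yes

Recall that Box ψ holds at a world iff ψ holds at every accessible world, and Dia ψ holds iff ψ holds at some accessible world.
Let φ = not Dia Dia Box (not r -> s). Evaluate φ at each world:
  a (successors {b, d, e}): φ is false.
  b (successors {a, c, e}): φ is false.
  c (successors {a, d}): φ is false.
  d (successors {a, d}): φ is false.
  e (successors {c}): φ is true.
  f (successors {a, b, c, d, f}): φ is false.
Detail at e (witness):
  At e: Dia Dia Box (not r -> s) is false, so not Dia Dia Box (not r -> s) is true.
    At e: Dia Dia Box (not r -> s) requires Dia Box (not r -> s) at some successor in {c}.
      At c: Dia Box (not r -> s) is false.
    So Dia Dia Box (not r -> s) is false at e.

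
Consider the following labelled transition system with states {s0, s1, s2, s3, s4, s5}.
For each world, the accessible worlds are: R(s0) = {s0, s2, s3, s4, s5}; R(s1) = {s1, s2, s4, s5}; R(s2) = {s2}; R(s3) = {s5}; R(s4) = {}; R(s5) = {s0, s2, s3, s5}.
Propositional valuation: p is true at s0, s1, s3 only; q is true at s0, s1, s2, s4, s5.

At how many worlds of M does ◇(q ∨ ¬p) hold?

5

Recall that ◇ψ holds at a world iff ψ holds at some accessible world.
Let φ = ◇(q ∨ ¬p). Evaluate φ at each world:
  s0 (successors {s0, s2, s3, s4, s5}): φ is true.
  s1 (successors {s1, s2, s4, s5}): φ is true.
  s2 (successors {s2}): φ is true.
  s3 (successors {s5}): φ is true.
  s4 (successors ∅): φ is false.
  s5 (successors {s0, s2, s3, s5}): φ is true.
For instance, at s1:
  At s1: ◇(q ∨ ¬p) requires q ∨ ¬p at some successor in {s1, s2, s4, s5}.
    q ∨ ¬p holds at s1, so ◇(q ∨ ¬p) is true at s1.
Satisfying worlds: {s0, s1, s2, s3, s5}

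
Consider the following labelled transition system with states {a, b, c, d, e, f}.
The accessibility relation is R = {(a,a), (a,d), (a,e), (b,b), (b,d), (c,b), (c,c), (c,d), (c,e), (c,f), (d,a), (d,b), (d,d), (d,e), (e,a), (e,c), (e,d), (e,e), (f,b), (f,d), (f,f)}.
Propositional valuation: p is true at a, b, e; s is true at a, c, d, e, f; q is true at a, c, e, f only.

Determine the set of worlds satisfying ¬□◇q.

Let φ = ¬□◇q. Evaluate φ at each world:
  a (successors {a, d, e}): φ is false.
  b (successors {b, d}): φ is true.
  c (successors {b, c, d, e, f}): φ is true.
  d (successors {a, b, d, e}): φ is true.
  e (successors {a, c, d, e}): φ is false.
  f (successors {b, d, f}): φ is true.
For instance, at c:
  At c: □◇q is false, so ¬□◇q is true.
    At c: □◇q requires ◇q at every successor {b, c, d, e, f}.
      ◇q fails at b, so □◇q is false at c.
Satisfying worlds: {b, c, d, f}

b, c, d, f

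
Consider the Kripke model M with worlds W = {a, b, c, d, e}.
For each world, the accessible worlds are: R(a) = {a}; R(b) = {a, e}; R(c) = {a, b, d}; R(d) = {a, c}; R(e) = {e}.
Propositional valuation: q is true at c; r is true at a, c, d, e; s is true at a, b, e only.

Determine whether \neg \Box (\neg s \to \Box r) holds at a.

No

Recall that \Box ψ holds at a world iff ψ holds at every accessible world, and \Diamond ψ holds iff ψ holds at some accessible world.
At a: \Box (\neg s \to \Box r) is true, so \neg \Box (\neg s \to \Box r) is false.
  At a: \Box (\neg s \to \Box r) requires \neg s \to \Box r at every successor {a}.
      At a: \neg s is false, \Box r is true, so \neg s \to \Box r is true.
  So \Box (\neg s \to \Box r) is true at a.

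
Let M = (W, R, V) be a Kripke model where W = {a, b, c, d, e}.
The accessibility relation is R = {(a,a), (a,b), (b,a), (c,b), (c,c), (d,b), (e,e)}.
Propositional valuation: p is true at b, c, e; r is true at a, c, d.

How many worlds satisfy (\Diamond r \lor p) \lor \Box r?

Recall that \Box ψ holds at a world iff ψ holds at every accessible world, and \Diamond ψ holds iff ψ holds at some accessible world.
Let φ = (\Diamond r \lor p) \lor \Box r. Evaluate φ at each world:
  a (successors {a, b}): φ is true.
  b (successors {a}): φ is true.
  c (successors {b, c}): φ is true.
  d (successors {b}): φ is false.
  e (successors {e}): φ is true.
For instance, at e:
  At e: \Diamond r \lor p is true, \Box r is false, so (\Diamond r \lor p) \lor \Box r is true.
    At e: \Diamond r is false, p is true, so \Diamond r \lor p is true.
      At e: \Diamond r requires r at some successor in {e}.
        At e: r is false.
      So \Diamond r is false at e.
    At e: \Box r requires r at every successor {e}.
      r fails at e, so \Box r is false at e.
Satisfying worlds: {a, b, c, e}

4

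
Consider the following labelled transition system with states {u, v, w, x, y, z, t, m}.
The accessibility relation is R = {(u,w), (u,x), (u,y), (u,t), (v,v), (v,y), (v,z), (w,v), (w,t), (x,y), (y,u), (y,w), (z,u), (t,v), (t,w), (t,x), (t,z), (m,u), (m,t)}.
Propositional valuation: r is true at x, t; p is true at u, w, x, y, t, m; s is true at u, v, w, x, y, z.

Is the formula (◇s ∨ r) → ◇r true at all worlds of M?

No

Let φ = (◇s ∨ r) → ◇r. Evaluate φ at each world:
  u (successors {w, x, y, t}): φ is true.
  v (successors {v, y, z}): φ is false.
  w (successors {v, t}): φ is true.
  x (successors {y}): φ is false.
  y (successors {u, w}): φ is false.
  z (successors {u}): φ is false.
  t (successors {v, w, x, z}): φ is true.
  m (successors {u, t}): φ is true.
Detail at v (counterexample):
  At v: ◇s ∨ r is true, ◇r is false, so (◇s ∨ r) → ◇r is false.
    At v: ◇s is true, r is false, so ◇s ∨ r is true.
      At v: ◇s requires s at some successor in {v, y, z}.
        s holds at v, so ◇s is true at v.
    At v: ◇r requires r at some successor in {v, y, z}.
      At v: r is false.
      At y: r is false.
      At z: r is false.
    So ◇r is false at v.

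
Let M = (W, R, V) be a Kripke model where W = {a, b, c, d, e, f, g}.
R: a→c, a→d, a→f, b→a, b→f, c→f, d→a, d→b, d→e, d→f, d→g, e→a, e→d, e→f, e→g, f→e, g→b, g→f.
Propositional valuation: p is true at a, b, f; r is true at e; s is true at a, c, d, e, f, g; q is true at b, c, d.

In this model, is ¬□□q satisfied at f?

Yes

At f: □□q is false, so ¬□□q is true.
  At f: □□q requires □q at every successor {e}.
    □q fails at e, so □□q is false at f.
      At e: □q requires q at every successor {a, d, f, g}.
        q fails at a, so □q is false at e.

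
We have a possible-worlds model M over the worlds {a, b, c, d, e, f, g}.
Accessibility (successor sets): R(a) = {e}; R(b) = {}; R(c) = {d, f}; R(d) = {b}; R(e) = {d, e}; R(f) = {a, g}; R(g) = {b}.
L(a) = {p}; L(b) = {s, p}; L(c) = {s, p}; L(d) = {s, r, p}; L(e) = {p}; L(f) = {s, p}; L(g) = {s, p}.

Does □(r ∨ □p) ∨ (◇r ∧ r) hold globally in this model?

Recall that □ψ holds at a world iff ψ holds at every accessible world, and ◇ψ holds iff ψ holds at some accessible world.
Let φ = □(r ∨ □p) ∨ (◇r ∧ r). Evaluate φ at each world:
  a (successors {e}): φ is true.
  b (successors ∅): φ is true.
  c (successors {d, f}): φ is true.
  d (successors {b}): φ is true.
  e (successors {d, e}): φ is true.
  f (successors {a, g}): φ is true.
  g (successors {b}): φ is true.
For instance, at g:
  At g: □(r ∨ □p) is true, ◇r ∧ r is false, so □(r ∨ □p) ∨ (◇r ∧ r) is true.
    At g: □(r ∨ □p) requires r ∨ □p at every successor {b}.
      At b: r ∨ □p is true.
    So □(r ∨ □p) is true at g.
    At g: ◇r is false, r is false, so ◇r ∧ r is false.
      At g: ◇r requires r at some successor in {b}.
        At b: r is false.
      So ◇r is false at g.

Yes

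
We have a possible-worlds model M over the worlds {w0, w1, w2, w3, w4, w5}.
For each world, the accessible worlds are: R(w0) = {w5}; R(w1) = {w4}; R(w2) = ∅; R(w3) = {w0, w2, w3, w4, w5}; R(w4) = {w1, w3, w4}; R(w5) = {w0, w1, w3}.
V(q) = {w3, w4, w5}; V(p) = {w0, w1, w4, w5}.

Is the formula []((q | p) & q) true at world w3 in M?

No

Recall that []ψ holds at a world iff ψ holds at every accessible world, and <>ψ holds iff ψ holds at some accessible world.
At w3: []((q | p) & q) requires (q | p) & q at every successor {w0, w2, w3, w4, w5}.
  (q | p) & q fails at w0, so []((q | p) & q) is false at w3.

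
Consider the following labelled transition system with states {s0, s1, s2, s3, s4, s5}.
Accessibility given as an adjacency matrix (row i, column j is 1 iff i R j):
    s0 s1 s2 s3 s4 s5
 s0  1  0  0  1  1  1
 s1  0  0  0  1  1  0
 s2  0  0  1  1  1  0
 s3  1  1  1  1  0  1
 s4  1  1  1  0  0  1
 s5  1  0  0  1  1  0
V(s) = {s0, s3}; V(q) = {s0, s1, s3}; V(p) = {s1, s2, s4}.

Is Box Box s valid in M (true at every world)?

No

Let φ = Box Box s. Evaluate φ at each world:
  s0 (successors {s0, s3, s4, s5}): φ is false.
  s1 (successors {s3, s4}): φ is false.
  s2 (successors {s2, s3, s4}): φ is false.
  s3 (successors {s0, s1, s2, s3, s5}): φ is false.
  s4 (successors {s0, s1, s2, s5}): φ is false.
  s5 (successors {s0, s3, s4}): φ is false.
Detail at s0 (counterexample):
  At s0: Box Box s requires Box s at every successor {s0, s3, s4, s5}.
    Box s fails at s0, so Box Box s is false at s0.
      At s0: Box s requires s at every successor {s0, s3, s4, s5}.
        s fails at s4, so Box s is false at s0.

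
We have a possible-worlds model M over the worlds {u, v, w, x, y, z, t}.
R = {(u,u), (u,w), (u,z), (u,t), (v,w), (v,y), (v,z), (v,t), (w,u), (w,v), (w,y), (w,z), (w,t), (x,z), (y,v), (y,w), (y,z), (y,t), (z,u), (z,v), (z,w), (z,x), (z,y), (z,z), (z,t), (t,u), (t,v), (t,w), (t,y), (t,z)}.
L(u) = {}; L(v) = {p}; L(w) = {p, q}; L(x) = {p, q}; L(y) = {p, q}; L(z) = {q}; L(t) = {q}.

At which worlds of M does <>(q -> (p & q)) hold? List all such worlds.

u, v, w, y, z, t

Let φ = <>(q -> (p & q)). Evaluate φ at each world:
  u (successors {u, w, z, t}): φ is true.
  v (successors {w, y, z, t}): φ is true.
  w (successors {u, v, y, z, t}): φ is true.
  x (successors {z}): φ is false.
  y (successors {v, w, z, t}): φ is true.
  z (successors {u, v, w, x, y, z, t}): φ is true.
  t (successors {u, v, w, y, z}): φ is true.
For instance, at z:
  At z: <>(q -> (p & q)) requires q -> (p & q) at some successor in {u, v, w, x, y, z, t}.
    q -> (p & q) holds at u, so <>(q -> (p & q)) is true at z.
Satisfying worlds: {u, v, w, y, z, t}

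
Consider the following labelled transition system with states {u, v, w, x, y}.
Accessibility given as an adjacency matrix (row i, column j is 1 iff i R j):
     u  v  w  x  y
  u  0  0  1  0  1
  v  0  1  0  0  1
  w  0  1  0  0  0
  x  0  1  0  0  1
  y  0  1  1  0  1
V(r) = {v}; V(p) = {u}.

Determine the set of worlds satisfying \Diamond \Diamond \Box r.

Let φ = \Diamond \Diamond \Box r. Evaluate φ at each world:
  u (successors {w, y}): φ is true.
  v (successors {v, y}): φ is true.
  w (successors {v}): φ is false.
  x (successors {v, y}): φ is true.
  y (successors {v, w, y}): φ is true.
For instance, at w:
  At w: \Diamond \Diamond \Box r requires \Diamond \Box r at some successor in {v}.
    At v: \Diamond \Box r is false.
  So \Diamond \Diamond \Box r is false at w.
Satisfying worlds: {u, v, x, y}

u, v, x, y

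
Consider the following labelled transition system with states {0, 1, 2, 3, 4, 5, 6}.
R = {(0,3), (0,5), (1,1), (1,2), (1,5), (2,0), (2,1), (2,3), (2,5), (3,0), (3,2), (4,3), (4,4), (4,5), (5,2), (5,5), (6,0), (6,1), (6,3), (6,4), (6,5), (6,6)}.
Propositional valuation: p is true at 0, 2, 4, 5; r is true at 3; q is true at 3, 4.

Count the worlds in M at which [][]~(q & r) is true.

1

Let φ = [][]~(q & r). Evaluate φ at each world:
  0 (successors {3, 5}): φ is true.
  1 (successors {1, 2, 5}): φ is false.
  2 (successors {0, 1, 3, 5}): φ is false.
  3 (successors {0, 2}): φ is false.
  4 (successors {3, 4, 5}): φ is false.
  5 (successors {2, 5}): φ is false.
  6 (successors {0, 1, 3, 4, 5, 6}): φ is false.
For instance, at 4:
  At 4: [][]~(q & r) requires []~(q & r) at every successor {3, 4, 5}.
    []~(q & r) fails at 4, so [][]~(q & r) is false at 4.
      At 4: []~(q & r) requires ~(q & r) at every successor {3, 4, 5}.
        ~(q & r) fails at 3, so []~(q & r) is false at 4.
Satisfying worlds: {0}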